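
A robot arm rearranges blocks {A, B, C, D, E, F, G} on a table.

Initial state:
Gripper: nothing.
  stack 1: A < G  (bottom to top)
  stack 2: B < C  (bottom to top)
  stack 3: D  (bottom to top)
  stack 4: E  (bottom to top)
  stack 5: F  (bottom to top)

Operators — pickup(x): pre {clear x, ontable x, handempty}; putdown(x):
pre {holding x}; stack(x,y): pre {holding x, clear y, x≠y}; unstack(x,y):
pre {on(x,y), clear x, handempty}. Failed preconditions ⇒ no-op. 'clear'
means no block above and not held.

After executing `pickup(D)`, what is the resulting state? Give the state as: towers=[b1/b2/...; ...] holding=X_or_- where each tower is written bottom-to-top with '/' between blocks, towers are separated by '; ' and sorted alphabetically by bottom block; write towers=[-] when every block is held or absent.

before: towers=[A/G; B/C; D; E; F] holding=-
pre[pickup(D)]: clear(D) yes, ontable(D) yes, handempty yes
all met → apply pickup(D)
after:  towers=[A/G; B/C; E; F] holding=D

towers=[A/G; B/C; E; F] holding=D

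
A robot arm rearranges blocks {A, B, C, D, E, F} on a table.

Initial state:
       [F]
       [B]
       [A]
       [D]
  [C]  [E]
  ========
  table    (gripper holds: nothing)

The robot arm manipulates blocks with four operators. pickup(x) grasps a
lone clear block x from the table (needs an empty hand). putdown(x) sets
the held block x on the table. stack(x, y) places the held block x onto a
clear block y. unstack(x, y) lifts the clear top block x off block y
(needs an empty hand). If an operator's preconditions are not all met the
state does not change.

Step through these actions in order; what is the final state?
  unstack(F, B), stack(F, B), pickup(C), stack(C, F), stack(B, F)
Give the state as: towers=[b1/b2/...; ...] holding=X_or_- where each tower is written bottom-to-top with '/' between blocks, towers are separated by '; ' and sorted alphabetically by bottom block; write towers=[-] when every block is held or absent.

towers=[E/D/A/B/F/C] holding=-

step 1 (unstack(F, B)): towers=[C; E/D/A/B] holding=F
step 2 (stack(F, B)): towers=[C; E/D/A/B/F] holding=-
step 3 (pickup(C)): towers=[E/D/A/B/F] holding=C
step 4 (stack(C, F)): towers=[E/D/A/B/F/C] holding=-
step 5 (stack(B, F)) [no-op]: towers=[E/D/A/B/F/C] holding=-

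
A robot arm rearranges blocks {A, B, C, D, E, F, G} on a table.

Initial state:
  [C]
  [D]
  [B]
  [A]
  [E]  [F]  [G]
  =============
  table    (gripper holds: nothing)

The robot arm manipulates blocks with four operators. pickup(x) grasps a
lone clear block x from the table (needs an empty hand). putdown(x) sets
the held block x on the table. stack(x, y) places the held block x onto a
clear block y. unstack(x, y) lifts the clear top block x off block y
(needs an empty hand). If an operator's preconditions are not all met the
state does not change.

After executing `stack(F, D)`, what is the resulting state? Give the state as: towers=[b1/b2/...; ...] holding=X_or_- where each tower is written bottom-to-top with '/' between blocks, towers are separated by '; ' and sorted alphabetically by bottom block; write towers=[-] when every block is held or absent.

towers=[E/A/B/D/C; F; G] holding=-

before: towers=[E/A/B/D/C; F; G] holding=-
pre[stack(F, D)]: holding(F) fail, clear(D) fail, F≠D ok
holding(F), clear(D) unmet → stack(F, D) is a no-op
after:  towers=[E/A/B/D/C; F; G] holding=-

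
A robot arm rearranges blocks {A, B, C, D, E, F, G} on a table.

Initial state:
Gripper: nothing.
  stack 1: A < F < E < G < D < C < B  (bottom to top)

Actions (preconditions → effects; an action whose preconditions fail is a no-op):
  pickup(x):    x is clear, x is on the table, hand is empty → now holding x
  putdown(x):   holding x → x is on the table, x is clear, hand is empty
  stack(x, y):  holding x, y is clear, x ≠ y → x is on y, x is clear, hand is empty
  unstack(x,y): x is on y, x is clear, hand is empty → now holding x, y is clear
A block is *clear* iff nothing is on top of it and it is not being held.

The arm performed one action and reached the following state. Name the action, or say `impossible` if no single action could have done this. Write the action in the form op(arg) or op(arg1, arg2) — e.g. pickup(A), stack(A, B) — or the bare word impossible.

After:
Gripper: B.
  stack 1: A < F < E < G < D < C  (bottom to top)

unstack(B, C)

target: towers=[A/F/E/G/D/C] holding=B
     unstack(B, C) → towers=[A/F/E/G/D/C] holding=B  ← match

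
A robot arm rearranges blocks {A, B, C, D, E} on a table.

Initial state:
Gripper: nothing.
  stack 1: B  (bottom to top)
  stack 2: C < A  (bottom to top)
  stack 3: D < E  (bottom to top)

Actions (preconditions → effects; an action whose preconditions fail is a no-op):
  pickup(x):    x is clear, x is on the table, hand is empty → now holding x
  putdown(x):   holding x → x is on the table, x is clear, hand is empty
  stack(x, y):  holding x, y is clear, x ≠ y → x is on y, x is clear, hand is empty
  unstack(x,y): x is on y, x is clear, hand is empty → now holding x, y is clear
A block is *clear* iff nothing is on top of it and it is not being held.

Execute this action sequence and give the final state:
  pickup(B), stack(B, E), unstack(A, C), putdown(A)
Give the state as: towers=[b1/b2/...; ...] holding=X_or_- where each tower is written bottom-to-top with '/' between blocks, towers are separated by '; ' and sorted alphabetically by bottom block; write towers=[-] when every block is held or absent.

step 1 (pickup(B)): towers=[C/A; D/E] holding=B
step 2 (stack(B, E)): towers=[C/A; D/E/B] holding=-
step 3 (unstack(A, C)): towers=[C; D/E/B] holding=A
step 4 (putdown(A)): towers=[A; C; D/E/B] holding=-

towers=[A; C; D/E/B] holding=-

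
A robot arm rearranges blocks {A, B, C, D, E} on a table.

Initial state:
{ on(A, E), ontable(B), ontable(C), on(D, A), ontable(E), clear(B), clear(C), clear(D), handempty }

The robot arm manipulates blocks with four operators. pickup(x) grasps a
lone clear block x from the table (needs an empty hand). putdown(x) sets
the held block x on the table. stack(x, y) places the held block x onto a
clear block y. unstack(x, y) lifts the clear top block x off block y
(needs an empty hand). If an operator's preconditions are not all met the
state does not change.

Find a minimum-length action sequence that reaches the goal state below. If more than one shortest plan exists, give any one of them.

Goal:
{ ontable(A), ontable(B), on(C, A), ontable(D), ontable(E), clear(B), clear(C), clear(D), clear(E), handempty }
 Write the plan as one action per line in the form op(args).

step 1 (unstack(D, A)): towers=[B; C; E/A] holding=D
step 2 (putdown(D)): towers=[B; C; D; E/A] holding=-
step 3 (unstack(A, E)): towers=[B; C; D; E] holding=A
step 4 (putdown(A)): towers=[A; B; C; D; E] holding=-
step 5 (pickup(C)): towers=[A; B; D; E] holding=C
step 6 (stack(C, A)): towers=[A/C; B; D; E] holding=-
goal check: towers=[A/C; B; D; E] holding=- — reached (length 6, optimal by BFS)

unstack(D, A)
putdown(D)
unstack(A, E)
putdown(A)
pickup(C)
stack(C, A)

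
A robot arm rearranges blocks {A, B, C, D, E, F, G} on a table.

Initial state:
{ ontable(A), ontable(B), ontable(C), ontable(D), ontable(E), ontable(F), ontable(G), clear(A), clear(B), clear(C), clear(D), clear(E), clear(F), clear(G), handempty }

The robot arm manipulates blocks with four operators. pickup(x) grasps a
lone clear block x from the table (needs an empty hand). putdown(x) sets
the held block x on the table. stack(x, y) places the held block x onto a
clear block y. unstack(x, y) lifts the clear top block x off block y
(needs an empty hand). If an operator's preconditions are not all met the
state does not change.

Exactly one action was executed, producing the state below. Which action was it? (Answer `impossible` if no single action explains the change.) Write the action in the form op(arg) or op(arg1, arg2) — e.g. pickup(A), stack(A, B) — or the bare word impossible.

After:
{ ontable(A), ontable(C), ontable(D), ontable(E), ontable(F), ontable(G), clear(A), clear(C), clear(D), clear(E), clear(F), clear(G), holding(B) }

pickup(B)

target: towers=[A; C; D; E; F; G] holding=B
         pickup(B) → towers=[A; C; D; E; F; G] holding=B  ← match
         pickup(F) → towers=[A; B; C; D; E; G] holding=F
         pickup(G) → towers=[A; B; C; D; E; F] holding=G
         pickup(D) → towers=[A; B; C; E; F; G] holding=D
         pickup(A) → towers=[B; C; D; E; F; G] holding=A
         pickup(E) → towers=[A; B; C; D; F; G] holding=E
         pickup(C) → towers=[A; B; D; E; F; G] holding=C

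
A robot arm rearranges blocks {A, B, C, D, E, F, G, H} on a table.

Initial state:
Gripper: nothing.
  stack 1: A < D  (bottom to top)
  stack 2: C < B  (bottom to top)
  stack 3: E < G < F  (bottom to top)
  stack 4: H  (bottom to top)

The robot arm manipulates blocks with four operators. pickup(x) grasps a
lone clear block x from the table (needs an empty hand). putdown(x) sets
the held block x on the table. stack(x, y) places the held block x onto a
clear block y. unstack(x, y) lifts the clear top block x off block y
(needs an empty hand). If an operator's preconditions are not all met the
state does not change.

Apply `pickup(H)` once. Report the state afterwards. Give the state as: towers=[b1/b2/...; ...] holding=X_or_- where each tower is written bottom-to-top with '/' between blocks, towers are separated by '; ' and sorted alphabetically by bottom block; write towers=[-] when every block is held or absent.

before: towers=[A/D; C/B; E/G/F; H] holding=-
pre[pickup(H)]: clear(H) ok, ontable(H) ok, handempty ok
all met → apply pickup(H)
after:  towers=[A/D; C/B; E/G/F] holding=H

towers=[A/D; C/B; E/G/F] holding=H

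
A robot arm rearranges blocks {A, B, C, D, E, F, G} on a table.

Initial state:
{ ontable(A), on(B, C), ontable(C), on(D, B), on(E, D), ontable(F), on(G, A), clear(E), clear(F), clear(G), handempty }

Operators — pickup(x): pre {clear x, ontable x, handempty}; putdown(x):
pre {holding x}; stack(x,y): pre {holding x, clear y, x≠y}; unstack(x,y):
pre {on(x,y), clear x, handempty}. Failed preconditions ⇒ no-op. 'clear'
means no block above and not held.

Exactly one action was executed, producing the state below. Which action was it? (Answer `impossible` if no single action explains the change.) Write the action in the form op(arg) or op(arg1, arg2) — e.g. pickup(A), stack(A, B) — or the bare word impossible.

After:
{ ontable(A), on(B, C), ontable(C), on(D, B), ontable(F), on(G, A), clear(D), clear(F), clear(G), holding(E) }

target: towers=[A/G; C/B/D; F] holding=E
         pickup(F) → towers=[A/G; C/B/D/E] holding=F
     unstack(G, A) → towers=[A; C/B/D/E; F] holding=G
     unstack(E, D) → towers=[A/G; C/B/D; F] holding=E  ← match

unstack(E, D)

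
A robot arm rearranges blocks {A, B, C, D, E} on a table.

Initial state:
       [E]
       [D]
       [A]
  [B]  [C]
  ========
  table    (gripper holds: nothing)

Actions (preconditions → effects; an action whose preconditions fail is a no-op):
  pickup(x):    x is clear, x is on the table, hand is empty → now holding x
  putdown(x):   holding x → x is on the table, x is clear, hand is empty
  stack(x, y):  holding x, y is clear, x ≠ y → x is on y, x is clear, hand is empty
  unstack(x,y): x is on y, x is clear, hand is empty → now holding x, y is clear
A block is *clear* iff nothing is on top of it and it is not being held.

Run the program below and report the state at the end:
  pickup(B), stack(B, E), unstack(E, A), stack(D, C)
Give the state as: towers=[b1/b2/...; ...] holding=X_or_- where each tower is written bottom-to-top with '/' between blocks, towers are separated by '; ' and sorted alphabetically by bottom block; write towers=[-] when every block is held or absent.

towers=[C/A/D/E/B] holding=-

step 1 (pickup(B)): towers=[C/A/D/E] holding=B
step 2 (stack(B, E)): towers=[C/A/D/E/B] holding=-
step 3 (unstack(E, A)) [no-op]: towers=[C/A/D/E/B] holding=-
step 4 (stack(D, C)) [no-op]: towers=[C/A/D/E/B] holding=-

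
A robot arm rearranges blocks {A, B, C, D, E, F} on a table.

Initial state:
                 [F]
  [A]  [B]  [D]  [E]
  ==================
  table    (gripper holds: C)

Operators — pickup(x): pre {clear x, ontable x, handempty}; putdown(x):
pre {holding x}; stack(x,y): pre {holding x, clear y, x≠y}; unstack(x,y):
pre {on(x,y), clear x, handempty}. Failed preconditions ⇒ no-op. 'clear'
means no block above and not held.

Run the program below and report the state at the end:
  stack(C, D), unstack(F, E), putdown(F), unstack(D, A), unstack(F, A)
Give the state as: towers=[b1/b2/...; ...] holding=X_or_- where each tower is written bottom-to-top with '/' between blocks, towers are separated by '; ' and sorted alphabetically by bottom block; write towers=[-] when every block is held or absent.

towers=[A; B; D/C; E; F] holding=-

step 1 (stack(C, D)): towers=[A; B; D/C; E/F] holding=-
step 2 (unstack(F, E)): towers=[A; B; D/C; E] holding=F
step 3 (putdown(F)): towers=[A; B; D/C; E; F] holding=-
step 4 (unstack(D, A)) [no-op]: towers=[A; B; D/C; E; F] holding=-
step 5 (unstack(F, A)) [no-op]: towers=[A; B; D/C; E; F] holding=-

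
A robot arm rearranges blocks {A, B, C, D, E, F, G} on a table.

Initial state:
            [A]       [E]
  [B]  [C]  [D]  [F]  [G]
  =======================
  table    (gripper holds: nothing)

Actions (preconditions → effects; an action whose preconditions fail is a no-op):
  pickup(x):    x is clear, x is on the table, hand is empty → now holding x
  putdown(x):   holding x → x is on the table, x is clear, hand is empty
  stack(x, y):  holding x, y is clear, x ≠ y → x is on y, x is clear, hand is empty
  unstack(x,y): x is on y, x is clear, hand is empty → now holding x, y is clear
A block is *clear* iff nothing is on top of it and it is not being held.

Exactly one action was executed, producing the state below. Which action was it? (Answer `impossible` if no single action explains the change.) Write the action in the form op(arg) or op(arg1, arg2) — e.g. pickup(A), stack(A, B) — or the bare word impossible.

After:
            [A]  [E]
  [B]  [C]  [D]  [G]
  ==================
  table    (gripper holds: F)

target: towers=[B; C; D/A; G/E] holding=F
         pickup(B) → towers=[C; D/A; F; G/E] holding=B
         pickup(F) → towers=[B; C; D/A; G/E] holding=F  ← match
     unstack(A, D) → towers=[B; C; D; F; G/E] holding=A
     unstack(E, G) → towers=[B; C; D/A; F; G] holding=E
         pickup(C) → towers=[B; D/A; F; G/E] holding=C

pickup(F)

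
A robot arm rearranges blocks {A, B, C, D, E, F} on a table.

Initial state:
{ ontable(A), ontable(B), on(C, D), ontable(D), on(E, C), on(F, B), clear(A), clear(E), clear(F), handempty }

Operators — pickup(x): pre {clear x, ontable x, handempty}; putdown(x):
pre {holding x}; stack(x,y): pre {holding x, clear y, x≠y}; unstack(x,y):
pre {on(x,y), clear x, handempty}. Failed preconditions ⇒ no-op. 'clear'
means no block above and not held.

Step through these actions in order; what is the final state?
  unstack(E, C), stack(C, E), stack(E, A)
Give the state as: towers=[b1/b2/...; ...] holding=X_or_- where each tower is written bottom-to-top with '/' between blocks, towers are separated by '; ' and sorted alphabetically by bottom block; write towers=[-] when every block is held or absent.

towers=[A/E; B/F; D/C] holding=-

step 1 (unstack(E, C)): towers=[A; B/F; D/C] holding=E
step 2 (stack(C, E)) [no-op]: towers=[A; B/F; D/C] holding=E
step 3 (stack(E, A)): towers=[A/E; B/F; D/C] holding=-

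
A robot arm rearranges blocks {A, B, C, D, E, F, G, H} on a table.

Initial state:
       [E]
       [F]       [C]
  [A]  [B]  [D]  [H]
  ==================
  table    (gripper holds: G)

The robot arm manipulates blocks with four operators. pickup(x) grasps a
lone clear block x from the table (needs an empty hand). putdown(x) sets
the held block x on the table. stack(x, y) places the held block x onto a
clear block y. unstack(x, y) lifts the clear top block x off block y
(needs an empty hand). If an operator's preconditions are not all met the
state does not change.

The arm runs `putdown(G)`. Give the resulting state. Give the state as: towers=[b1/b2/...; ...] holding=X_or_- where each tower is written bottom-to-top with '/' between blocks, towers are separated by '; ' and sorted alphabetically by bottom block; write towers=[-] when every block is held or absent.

before: towers=[A; B/F/E; D; H/C] holding=G
pre[putdown(G)]: holding(G) yes
all met → apply putdown(G)
after:  towers=[A; B/F/E; D; G; H/C] holding=-

towers=[A; B/F/E; D; G; H/C] holding=-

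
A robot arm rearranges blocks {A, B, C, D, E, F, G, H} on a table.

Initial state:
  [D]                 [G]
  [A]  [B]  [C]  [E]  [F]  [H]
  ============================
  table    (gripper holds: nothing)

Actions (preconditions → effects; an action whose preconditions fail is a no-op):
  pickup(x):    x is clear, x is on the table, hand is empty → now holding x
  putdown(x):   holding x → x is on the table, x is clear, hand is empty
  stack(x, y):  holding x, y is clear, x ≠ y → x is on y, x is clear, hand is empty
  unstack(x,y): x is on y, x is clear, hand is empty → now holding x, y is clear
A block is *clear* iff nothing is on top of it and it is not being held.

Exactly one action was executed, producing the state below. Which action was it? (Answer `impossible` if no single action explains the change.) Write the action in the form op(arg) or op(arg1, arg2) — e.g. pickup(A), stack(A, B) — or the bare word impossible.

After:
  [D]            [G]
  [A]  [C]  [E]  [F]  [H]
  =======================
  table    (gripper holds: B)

target: towers=[A/D; C; E; F/G; H] holding=B
     unstack(G, F) → towers=[A/D; B; C; E; F; H] holding=G
         pickup(E) → towers=[A/D; B; C; F/G; H] holding=E
         pickup(H) → towers=[A/D; B; C; E; F/G] holding=H
         pickup(B) → towers=[A/D; C; E; F/G; H] holding=B  ← match
     unstack(D, A) → towers=[A; B; C; E; F/G; H] holding=D
         pickup(C) → towers=[A/D; B; E; F/G; H] holding=C

pickup(B)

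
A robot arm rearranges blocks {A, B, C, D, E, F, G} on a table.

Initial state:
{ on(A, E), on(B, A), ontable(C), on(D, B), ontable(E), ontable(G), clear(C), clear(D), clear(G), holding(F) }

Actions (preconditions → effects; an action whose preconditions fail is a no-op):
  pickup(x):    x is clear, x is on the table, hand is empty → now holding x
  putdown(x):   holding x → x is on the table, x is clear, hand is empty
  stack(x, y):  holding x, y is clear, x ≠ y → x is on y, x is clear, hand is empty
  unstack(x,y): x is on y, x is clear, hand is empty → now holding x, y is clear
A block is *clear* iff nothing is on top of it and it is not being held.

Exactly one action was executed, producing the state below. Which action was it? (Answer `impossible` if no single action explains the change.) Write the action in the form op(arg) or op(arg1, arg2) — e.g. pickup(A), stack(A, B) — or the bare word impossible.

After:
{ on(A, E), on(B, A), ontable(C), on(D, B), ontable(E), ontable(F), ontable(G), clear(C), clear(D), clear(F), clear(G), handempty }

target: towers=[C; E/A/B/D; F; G] holding=-
        putdown(F) → towers=[C; E/A/B/D; F; G] holding=-  ← match
       stack(F, G) → towers=[C; E/A/B/D; G/F] holding=-
       stack(F, D) → towers=[C; E/A/B/D/F; G] holding=-
       stack(F, C) → towers=[C/F; E/A/B/D; G] holding=-

putdown(F)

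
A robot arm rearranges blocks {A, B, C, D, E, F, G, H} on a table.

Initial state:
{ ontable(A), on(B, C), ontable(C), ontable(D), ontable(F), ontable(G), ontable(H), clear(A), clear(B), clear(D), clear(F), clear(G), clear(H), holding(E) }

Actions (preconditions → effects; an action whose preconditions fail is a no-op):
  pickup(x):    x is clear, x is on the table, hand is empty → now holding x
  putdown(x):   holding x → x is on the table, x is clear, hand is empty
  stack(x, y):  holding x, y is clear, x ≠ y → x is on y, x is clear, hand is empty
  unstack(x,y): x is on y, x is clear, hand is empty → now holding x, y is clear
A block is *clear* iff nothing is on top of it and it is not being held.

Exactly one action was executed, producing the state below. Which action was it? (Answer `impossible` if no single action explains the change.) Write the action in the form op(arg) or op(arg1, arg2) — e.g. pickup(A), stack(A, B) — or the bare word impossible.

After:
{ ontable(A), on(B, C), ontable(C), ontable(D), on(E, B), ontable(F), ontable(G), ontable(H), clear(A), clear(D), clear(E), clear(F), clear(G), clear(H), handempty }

target: towers=[A; C/B/E; D; F; G; H] holding=-
        putdown(E) → towers=[A; C/B; D; E; F; G; H] holding=-
       stack(E, G) → towers=[A; C/B; D; F; G/E; H] holding=-
       stack(E, A) → towers=[A/E; C/B; D; F; G; H] holding=-
       stack(E, H) → towers=[A; C/B; D; F; G; H/E] holding=-
       stack(E, B) → towers=[A; C/B/E; D; F; G; H] holding=-  ← match
       stack(E, F) → towers=[A; C/B; D; F/E; G; H] holding=-
       stack(E, D) → towers=[A; C/B; D/E; F; G; H] holding=-

stack(E, B)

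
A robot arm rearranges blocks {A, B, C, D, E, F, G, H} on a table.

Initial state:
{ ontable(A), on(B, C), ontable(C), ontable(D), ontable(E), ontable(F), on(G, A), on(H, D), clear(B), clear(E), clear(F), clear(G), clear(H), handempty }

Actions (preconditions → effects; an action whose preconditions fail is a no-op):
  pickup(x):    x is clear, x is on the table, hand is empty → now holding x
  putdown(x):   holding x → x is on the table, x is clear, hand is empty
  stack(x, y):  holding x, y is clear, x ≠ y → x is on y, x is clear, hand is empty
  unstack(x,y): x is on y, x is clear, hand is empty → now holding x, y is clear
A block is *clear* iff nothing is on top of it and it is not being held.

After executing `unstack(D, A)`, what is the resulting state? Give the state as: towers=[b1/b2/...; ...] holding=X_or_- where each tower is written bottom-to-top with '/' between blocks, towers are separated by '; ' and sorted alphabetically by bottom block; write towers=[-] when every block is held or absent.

before: towers=[A/G; C/B; D/H; E; F] holding=-
pre[unstack(D, A)]: on(D,A) no, clear(D) no, handempty yes
on(D,A), clear(D) unmet → unstack(D, A) is a no-op
after:  towers=[A/G; C/B; D/H; E; F] holding=-

towers=[A/G; C/B; D/H; E; F] holding=-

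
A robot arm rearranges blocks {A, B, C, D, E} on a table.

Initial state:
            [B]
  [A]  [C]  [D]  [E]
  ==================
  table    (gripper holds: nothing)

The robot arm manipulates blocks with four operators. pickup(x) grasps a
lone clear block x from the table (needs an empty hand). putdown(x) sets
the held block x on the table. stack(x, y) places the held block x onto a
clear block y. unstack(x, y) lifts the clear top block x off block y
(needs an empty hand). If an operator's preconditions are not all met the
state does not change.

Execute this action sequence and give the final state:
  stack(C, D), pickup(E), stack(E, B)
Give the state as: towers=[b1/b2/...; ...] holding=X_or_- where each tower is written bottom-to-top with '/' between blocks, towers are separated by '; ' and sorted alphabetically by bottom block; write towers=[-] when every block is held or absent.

towers=[A; C; D/B/E] holding=-

step 1 (stack(C, D)) [no-op]: towers=[A; C; D/B; E] holding=-
step 2 (pickup(E)): towers=[A; C; D/B] holding=E
step 3 (stack(E, B)): towers=[A; C; D/B/E] holding=-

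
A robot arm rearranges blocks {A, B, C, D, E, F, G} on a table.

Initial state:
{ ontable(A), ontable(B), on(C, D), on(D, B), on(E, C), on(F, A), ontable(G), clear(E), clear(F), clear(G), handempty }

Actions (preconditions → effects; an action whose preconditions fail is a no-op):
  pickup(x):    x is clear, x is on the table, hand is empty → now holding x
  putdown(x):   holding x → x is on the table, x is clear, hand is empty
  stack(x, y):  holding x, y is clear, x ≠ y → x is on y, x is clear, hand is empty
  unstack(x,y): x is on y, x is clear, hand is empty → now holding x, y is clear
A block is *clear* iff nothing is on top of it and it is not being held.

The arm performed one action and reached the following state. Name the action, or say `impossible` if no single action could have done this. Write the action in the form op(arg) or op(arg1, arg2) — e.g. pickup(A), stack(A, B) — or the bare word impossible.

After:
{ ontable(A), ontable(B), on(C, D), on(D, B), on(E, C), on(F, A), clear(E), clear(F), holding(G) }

pickup(G)

target: towers=[A/F; B/D/C/E] holding=G
     unstack(F, A) → towers=[A; B/D/C/E; G] holding=F
         pickup(G) → towers=[A/F; B/D/C/E] holding=G  ← match
     unstack(E, C) → towers=[A/F; B/D/C; G] holding=E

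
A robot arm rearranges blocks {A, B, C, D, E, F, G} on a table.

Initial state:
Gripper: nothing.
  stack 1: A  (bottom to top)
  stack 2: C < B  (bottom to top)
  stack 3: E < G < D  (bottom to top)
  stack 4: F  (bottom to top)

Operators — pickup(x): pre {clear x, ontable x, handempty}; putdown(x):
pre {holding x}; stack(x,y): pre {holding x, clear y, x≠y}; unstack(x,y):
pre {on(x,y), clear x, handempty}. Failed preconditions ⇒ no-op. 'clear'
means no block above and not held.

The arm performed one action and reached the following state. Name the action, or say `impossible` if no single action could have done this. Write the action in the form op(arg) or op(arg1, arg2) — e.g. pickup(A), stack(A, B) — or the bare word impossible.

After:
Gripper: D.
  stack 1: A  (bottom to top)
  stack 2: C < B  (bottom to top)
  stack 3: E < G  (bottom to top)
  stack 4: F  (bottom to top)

unstack(D, G)

target: towers=[A; C/B; E/G; F] holding=D
     unstack(B, C) → towers=[A; C; E/G/D; F] holding=B
         pickup(F) → towers=[A; C/B; E/G/D] holding=F
     unstack(D, G) → towers=[A; C/B; E/G; F] holding=D  ← match
         pickup(A) → towers=[C/B; E/G/D; F] holding=A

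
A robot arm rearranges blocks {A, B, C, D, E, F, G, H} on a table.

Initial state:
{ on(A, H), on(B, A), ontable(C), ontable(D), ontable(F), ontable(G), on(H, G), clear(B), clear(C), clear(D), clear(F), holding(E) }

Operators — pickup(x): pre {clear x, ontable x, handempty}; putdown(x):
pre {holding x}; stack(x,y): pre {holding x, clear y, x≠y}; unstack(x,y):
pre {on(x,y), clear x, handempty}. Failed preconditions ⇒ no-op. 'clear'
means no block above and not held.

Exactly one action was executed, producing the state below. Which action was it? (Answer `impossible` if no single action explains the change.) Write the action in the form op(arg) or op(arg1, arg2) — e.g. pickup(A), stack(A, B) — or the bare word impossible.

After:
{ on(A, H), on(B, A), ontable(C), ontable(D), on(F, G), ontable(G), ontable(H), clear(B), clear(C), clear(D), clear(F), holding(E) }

target: towers=[C; D; G/F; H/A/B] holding=E
        putdown(E) → towers=[C; D; E; F; G/H/A/B] holding=-
       stack(E, B) → towers=[C; D; F; G/H/A/B/E] holding=-
       stack(E, F) → towers=[C; D; F/E; G/H/A/B] holding=-
       stack(E, D) → towers=[C; D/E; F; G/H/A/B] holding=-
       stack(E, C) → towers=[C/E; D; F; G/H/A/B] holding=-
none of the 5 applicable actions match → impossible

impossible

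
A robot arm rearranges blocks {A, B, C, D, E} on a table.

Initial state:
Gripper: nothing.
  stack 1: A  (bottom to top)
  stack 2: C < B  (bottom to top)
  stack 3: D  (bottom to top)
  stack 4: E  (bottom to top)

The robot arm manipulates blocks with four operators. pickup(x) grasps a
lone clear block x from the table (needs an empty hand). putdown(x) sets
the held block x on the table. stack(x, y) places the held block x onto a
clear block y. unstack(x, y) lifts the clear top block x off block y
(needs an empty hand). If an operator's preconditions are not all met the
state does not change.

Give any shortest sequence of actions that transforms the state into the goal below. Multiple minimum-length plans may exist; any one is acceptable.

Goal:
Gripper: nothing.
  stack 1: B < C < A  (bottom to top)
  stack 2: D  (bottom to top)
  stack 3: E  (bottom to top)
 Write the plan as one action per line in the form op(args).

unstack(B, C)
putdown(B)
pickup(C)
stack(C, B)
pickup(A)
stack(A, C)

step 1 (unstack(B, C)): towers=[A; C; D; E] holding=B
step 2 (putdown(B)): towers=[A; B; C; D; E] holding=-
step 3 (pickup(C)): towers=[A; B; D; E] holding=C
step 4 (stack(C, B)): towers=[A; B/C; D; E] holding=-
step 5 (pickup(A)): towers=[B/C; D; E] holding=A
step 6 (stack(A, C)): towers=[B/C/A; D; E] holding=-
goal check: towers=[B/C/A; D; E] holding=- — reached (length 6, optimal by BFS)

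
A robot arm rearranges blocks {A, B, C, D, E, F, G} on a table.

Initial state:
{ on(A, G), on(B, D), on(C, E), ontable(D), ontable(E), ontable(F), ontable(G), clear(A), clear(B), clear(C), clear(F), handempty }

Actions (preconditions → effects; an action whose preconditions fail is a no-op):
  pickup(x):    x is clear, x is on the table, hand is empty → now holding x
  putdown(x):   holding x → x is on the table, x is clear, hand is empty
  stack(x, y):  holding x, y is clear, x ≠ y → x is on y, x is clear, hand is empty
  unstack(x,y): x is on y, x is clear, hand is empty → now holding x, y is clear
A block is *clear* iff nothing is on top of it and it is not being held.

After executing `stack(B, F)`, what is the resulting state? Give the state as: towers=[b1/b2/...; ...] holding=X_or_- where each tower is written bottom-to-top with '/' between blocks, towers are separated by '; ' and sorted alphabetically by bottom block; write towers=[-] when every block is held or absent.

towers=[D/B; E/C; F; G/A] holding=-

before: towers=[D/B; E/C; F; G/A] holding=-
pre[stack(B, F)]: holding(B) no, clear(F) yes, B≠F yes
holding(B) unmet → stack(B, F) is a no-op
after:  towers=[D/B; E/C; F; G/A] holding=-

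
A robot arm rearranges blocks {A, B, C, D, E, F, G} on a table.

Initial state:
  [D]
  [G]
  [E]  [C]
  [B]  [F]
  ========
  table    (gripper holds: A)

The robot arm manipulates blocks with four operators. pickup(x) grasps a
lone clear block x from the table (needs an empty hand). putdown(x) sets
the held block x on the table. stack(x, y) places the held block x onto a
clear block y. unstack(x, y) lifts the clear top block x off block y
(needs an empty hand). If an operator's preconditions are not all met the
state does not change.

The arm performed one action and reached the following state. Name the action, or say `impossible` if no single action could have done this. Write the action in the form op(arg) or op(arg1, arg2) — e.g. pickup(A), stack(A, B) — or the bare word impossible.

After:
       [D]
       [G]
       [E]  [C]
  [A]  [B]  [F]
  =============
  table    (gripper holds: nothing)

target: towers=[A; B/E/G/D; F/C] holding=-
        putdown(A) → towers=[A; B/E/G/D; F/C] holding=-  ← match
       stack(A, D) → towers=[B/E/G/D/A; F/C] holding=-
       stack(A, C) → towers=[B/E/G/D; F/C/A] holding=-

putdown(A)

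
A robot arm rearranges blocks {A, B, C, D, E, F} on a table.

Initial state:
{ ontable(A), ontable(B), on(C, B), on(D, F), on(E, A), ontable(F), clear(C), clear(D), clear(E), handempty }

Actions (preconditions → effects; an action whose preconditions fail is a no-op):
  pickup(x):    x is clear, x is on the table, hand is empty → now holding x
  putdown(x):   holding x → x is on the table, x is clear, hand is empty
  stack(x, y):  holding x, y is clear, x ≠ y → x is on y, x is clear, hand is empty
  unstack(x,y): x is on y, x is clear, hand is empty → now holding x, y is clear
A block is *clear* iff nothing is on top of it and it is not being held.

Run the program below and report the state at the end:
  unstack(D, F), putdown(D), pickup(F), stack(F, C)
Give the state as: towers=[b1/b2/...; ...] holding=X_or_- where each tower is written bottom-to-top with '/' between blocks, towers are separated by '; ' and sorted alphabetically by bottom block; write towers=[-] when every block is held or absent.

towers=[A/E; B/C/F; D] holding=-

step 1 (unstack(D, F)): towers=[A/E; B/C; F] holding=D
step 2 (putdown(D)): towers=[A/E; B/C; D; F] holding=-
step 3 (pickup(F)): towers=[A/E; B/C; D] holding=F
step 4 (stack(F, C)): towers=[A/E; B/C/F; D] holding=-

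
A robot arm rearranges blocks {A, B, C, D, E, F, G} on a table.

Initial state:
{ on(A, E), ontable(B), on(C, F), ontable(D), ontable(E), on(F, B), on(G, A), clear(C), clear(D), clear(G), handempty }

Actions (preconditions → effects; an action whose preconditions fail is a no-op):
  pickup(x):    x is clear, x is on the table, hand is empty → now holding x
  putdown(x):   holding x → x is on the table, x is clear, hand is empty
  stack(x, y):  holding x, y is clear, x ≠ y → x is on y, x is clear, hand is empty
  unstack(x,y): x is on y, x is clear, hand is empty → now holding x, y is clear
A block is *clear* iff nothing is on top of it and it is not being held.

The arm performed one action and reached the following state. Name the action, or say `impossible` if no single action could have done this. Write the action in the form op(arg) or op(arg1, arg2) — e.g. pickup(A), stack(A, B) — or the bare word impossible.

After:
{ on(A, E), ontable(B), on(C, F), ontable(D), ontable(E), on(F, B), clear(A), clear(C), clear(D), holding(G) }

target: towers=[B/F/C; D; E/A] holding=G
     unstack(G, A) → towers=[B/F/C; D; E/A] holding=G  ← match
         pickup(D) → towers=[B/F/C; E/A/G] holding=D
     unstack(C, F) → towers=[B/F; D; E/A/G] holding=C

unstack(G, A)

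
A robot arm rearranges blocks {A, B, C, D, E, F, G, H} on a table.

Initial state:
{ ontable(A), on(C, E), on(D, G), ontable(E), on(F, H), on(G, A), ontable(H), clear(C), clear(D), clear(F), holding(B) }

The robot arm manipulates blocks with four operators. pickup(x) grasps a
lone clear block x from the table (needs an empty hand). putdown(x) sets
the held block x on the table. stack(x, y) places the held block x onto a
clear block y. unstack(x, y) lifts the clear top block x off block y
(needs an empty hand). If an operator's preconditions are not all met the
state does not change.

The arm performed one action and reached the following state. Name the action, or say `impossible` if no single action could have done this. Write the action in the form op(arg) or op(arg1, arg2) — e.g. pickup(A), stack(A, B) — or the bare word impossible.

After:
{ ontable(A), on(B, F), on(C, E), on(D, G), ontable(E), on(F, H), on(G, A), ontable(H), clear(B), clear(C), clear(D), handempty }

stack(B, F)

target: towers=[A/G/D; E/C; H/F/B] holding=-
        putdown(B) → towers=[A/G/D; B; E/C; H/F] holding=-
       stack(B, F) → towers=[A/G/D; E/C; H/F/B] holding=-  ← match
       stack(B, D) → towers=[A/G/D/B; E/C; H/F] holding=-
       stack(B, C) → towers=[A/G/D; E/C/B; H/F] holding=-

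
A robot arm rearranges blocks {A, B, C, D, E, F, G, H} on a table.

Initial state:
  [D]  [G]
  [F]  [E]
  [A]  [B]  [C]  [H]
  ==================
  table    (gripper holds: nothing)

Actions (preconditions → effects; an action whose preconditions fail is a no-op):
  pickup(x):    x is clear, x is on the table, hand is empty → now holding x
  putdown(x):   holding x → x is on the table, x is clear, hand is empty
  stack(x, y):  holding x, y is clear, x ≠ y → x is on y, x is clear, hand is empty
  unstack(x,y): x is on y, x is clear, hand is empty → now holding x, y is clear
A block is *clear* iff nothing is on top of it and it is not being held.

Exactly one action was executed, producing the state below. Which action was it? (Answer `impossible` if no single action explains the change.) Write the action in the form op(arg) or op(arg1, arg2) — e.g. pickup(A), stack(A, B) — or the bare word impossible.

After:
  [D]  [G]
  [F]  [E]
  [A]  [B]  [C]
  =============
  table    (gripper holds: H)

target: towers=[A/F/D; B/E/G; C] holding=H
     unstack(G, E) → towers=[A/F/D; B/E; C; H] holding=G
         pickup(H) → towers=[A/F/D; B/E/G; C] holding=H  ← match
     unstack(D, F) → towers=[A/F; B/E/G; C; H] holding=D
         pickup(C) → towers=[A/F/D; B/E/G; H] holding=C

pickup(H)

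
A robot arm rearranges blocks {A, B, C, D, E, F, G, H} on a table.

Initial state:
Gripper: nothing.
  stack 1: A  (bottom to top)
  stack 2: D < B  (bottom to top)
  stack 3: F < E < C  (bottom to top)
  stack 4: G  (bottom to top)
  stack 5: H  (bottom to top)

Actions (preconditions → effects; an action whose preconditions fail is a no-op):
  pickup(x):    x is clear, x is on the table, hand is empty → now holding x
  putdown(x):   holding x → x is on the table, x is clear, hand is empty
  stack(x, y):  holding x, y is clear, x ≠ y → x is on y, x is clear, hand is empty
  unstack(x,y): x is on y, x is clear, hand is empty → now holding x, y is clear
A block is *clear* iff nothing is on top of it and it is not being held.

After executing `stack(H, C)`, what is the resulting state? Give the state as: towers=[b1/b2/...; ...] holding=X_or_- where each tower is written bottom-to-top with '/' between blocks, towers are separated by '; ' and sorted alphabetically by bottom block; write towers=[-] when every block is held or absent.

towers=[A; D/B; F/E/C; G; H] holding=-

before: towers=[A; D/B; F/E/C; G; H] holding=-
pre[stack(H, C)]: holding(H) ✗, clear(C) ✓, H≠C ✓
holding(H) unmet → stack(H, C) is a no-op
after:  towers=[A; D/B; F/E/C; G; H] holding=-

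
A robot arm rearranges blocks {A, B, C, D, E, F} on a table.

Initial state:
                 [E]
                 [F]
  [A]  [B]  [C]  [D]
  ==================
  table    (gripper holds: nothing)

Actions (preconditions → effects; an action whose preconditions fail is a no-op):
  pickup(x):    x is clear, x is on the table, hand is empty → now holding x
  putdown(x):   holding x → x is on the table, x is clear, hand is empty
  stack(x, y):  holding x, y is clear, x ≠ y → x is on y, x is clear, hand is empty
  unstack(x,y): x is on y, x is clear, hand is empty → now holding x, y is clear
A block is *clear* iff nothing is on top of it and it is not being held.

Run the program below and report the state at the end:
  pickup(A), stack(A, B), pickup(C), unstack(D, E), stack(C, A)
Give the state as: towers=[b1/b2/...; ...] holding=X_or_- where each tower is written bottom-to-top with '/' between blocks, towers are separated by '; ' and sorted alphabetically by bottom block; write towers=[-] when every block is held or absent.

towers=[B/A/C; D/F/E] holding=-

step 1 (pickup(A)): towers=[B; C; D/F/E] holding=A
step 2 (stack(A, B)): towers=[B/A; C; D/F/E] holding=-
step 3 (pickup(C)): towers=[B/A; D/F/E] holding=C
step 4 (unstack(D, E)) [no-op]: towers=[B/A; D/F/E] holding=C
step 5 (stack(C, A)): towers=[B/A/C; D/F/E] holding=-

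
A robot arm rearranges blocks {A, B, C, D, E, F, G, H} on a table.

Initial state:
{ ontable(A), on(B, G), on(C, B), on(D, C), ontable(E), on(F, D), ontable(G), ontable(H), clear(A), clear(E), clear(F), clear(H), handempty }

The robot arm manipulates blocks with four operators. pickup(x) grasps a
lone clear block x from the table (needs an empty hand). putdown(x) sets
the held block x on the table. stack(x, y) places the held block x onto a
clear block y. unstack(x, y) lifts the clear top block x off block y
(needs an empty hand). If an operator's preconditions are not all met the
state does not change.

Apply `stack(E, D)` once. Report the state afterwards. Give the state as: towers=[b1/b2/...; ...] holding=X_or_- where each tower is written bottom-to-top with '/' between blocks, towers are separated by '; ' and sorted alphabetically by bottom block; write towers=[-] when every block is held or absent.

before: towers=[A; E; G/B/C/D/F; H] holding=-
pre[stack(E, D)]: holding(E) no, clear(D) no, E≠D yes
holding(E), clear(D) unmet → stack(E, D) is a no-op
after:  towers=[A; E; G/B/C/D/F; H] holding=-

towers=[A; E; G/B/C/D/F; H] holding=-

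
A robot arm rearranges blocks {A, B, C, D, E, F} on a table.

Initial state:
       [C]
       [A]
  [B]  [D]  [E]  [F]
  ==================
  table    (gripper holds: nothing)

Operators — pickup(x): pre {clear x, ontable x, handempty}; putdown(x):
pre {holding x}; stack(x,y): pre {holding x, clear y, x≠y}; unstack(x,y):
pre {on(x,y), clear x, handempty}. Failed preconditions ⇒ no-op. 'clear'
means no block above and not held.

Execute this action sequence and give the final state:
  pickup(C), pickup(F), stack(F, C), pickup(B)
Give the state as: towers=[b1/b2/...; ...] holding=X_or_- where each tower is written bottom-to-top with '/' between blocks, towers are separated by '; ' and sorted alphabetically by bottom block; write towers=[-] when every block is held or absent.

towers=[D/A/C/F; E] holding=B

step 1 (pickup(C)) [no-op]: towers=[B; D/A/C; E; F] holding=-
step 2 (pickup(F)): towers=[B; D/A/C; E] holding=F
step 3 (stack(F, C)): towers=[B; D/A/C/F; E] holding=-
step 4 (pickup(B)): towers=[D/A/C/F; E] holding=B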